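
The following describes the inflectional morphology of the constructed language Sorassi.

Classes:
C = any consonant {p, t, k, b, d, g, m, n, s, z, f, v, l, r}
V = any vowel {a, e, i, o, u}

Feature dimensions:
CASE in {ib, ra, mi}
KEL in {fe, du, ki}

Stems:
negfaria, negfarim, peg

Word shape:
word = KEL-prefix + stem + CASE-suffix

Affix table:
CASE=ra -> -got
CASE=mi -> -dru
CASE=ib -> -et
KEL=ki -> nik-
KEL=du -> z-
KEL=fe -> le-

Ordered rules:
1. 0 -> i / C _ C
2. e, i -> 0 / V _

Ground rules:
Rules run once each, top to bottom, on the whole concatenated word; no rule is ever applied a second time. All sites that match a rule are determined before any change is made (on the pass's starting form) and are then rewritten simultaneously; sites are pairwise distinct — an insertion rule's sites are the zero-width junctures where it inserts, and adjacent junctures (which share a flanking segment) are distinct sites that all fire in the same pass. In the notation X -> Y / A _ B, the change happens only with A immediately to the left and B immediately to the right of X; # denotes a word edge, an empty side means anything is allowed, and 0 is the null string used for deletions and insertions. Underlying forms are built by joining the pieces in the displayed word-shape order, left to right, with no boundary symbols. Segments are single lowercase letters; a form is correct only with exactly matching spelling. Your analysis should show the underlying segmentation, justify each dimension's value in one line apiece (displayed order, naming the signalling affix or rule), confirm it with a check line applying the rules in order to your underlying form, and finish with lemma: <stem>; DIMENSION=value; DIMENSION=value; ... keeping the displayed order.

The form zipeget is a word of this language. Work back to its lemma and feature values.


underlying: z-peg-et
CASE=ib - signalled by the affix -et
KEL=du - signalled by the affix z-
check: zpeget -> zipeget -> zipeget
lemma: peg; CASE=ib; KEL=du


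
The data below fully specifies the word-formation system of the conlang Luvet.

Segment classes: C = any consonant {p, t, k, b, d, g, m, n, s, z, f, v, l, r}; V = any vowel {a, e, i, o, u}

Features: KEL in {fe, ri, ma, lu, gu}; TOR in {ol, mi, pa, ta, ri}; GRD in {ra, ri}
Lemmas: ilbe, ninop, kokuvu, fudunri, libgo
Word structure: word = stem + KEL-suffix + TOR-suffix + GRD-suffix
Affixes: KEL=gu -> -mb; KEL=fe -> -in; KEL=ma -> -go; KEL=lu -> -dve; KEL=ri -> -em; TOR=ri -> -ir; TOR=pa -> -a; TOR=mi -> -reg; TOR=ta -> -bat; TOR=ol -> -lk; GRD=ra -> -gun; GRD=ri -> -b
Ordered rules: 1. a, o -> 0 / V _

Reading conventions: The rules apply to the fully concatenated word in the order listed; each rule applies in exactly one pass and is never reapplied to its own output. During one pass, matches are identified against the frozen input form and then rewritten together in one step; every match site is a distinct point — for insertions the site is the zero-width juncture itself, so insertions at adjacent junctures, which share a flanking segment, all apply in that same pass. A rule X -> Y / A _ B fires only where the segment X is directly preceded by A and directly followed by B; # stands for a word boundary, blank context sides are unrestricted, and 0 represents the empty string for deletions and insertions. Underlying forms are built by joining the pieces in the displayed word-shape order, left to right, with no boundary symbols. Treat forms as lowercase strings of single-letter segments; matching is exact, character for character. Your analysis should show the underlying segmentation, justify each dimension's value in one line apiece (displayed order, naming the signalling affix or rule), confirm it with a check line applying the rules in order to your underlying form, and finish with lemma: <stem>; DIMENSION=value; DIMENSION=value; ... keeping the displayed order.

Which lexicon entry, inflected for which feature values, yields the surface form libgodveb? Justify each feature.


underlying: libgo-dve-a-b
KEL=lu - signalled by the affix -dve
TOR=pa - signalled by the affix -a
GRD=ri - signalled by the affix -b
check: libgodveab -> libgodveb
lemma: libgo; KEL=lu; TOR=pa; GRD=ri


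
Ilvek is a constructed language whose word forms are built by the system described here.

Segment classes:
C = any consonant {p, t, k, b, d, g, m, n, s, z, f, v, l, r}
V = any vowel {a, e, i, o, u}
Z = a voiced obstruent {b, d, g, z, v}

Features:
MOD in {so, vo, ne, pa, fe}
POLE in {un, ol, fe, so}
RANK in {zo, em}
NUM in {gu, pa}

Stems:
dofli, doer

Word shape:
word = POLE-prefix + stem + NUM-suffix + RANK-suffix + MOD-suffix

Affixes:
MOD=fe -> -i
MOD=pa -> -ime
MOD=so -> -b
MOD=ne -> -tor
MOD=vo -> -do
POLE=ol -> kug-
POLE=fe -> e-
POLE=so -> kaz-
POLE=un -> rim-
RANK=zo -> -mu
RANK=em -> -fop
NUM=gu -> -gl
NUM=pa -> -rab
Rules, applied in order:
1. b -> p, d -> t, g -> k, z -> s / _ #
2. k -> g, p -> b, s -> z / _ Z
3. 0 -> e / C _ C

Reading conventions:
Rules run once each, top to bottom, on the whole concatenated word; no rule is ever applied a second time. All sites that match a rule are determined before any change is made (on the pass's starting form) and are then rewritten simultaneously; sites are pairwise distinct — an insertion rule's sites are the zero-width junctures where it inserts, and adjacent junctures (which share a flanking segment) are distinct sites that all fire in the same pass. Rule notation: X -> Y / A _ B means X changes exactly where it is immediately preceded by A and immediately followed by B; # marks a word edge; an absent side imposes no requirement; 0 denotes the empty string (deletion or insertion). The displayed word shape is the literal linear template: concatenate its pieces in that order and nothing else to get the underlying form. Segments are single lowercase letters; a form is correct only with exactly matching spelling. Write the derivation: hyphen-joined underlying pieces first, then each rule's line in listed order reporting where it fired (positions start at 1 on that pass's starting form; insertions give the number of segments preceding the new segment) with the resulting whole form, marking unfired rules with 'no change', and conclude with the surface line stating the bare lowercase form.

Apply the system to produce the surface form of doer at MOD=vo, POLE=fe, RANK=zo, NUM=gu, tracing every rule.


underlying: e-doer-gl-mu-do
1. b -> p, d -> t, g -> k, z -> s / _ #: no change
2. k -> g, p -> b, s -> z / _ Z: no change
3. 0 -> e / C _ C: inserts after position(s) 5, 6, 7: edoeregelemudo
surface: edoeregelemudo


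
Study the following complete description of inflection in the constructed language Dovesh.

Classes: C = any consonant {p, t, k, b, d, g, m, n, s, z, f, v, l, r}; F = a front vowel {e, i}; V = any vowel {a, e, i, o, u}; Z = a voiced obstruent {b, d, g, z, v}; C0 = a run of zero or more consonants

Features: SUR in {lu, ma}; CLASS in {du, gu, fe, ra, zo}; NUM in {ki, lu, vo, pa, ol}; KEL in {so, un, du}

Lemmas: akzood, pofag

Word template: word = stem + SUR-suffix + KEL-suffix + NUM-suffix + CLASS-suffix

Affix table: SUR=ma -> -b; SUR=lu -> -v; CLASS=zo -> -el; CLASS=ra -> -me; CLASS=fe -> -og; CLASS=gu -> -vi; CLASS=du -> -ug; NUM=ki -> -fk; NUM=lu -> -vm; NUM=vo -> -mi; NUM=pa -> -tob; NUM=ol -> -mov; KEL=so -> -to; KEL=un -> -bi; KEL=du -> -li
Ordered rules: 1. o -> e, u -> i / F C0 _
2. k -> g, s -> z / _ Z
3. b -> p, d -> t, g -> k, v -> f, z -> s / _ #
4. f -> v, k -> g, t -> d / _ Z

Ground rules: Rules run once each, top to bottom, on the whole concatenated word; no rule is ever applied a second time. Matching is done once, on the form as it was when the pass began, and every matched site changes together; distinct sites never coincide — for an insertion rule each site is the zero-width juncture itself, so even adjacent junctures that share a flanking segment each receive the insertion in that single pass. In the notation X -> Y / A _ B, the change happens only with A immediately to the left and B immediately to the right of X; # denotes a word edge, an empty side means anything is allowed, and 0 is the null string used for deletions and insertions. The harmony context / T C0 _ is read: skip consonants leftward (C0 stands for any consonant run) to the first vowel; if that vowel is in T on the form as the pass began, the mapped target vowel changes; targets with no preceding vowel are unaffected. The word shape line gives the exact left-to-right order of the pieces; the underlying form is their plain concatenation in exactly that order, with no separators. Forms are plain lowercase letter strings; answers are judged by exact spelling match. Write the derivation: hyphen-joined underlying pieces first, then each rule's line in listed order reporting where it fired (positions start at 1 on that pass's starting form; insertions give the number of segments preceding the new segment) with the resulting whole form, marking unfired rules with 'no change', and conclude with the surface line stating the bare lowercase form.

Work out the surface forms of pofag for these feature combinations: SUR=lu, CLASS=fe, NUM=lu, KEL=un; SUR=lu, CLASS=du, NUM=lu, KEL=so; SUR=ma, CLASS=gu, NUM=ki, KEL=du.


cell SUR=lu, CLASS=fe, NUM=lu, KEL=un:
underlying: pofag-v-bi-vm-og
1. o -> e, u -> i / F C0 _: fires at position(s) 11: pofagvbivmeg
2. k -> g, s -> z / _ Z: no change
3. b -> p, d -> t, g -> k, v -> f, z -> s / _ #: fires at position(s) 12: pofagvbivmek
4. f -> v, k -> g, t -> d / _ Z: no change
surface: pofagvbivmek

cell SUR=lu, CLASS=du, NUM=lu, KEL=so:
underlying: pofag-v-to-vm-ug
1. o -> e, u -> i / F C0 _: no change
2. k -> g, s -> z / _ Z: no change
3. b -> p, d -> t, g -> k, v -> f, z -> s / _ #: fires at position(s) 12: pofagvtovmuk
4. f -> v, k -> g, t -> d / _ Z: no change
surface: pofagvtovmuk

cell SUR=ma, CLASS=gu, NUM=ki, KEL=du:
underlying: pofag-b-li-fk-vi
1. o -> e, u -> i / F C0 _: no change
2. k -> g, s -> z / _ Z: fires at position(s) 10: pofagblifgvi
3. b -> p, d -> t, g -> k, v -> f, z -> s / _ #: no change
4. f -> v, k -> g, t -> d / _ Z: fires at position(s) 9: pofagblivgvi
surface: pofagblivgvi


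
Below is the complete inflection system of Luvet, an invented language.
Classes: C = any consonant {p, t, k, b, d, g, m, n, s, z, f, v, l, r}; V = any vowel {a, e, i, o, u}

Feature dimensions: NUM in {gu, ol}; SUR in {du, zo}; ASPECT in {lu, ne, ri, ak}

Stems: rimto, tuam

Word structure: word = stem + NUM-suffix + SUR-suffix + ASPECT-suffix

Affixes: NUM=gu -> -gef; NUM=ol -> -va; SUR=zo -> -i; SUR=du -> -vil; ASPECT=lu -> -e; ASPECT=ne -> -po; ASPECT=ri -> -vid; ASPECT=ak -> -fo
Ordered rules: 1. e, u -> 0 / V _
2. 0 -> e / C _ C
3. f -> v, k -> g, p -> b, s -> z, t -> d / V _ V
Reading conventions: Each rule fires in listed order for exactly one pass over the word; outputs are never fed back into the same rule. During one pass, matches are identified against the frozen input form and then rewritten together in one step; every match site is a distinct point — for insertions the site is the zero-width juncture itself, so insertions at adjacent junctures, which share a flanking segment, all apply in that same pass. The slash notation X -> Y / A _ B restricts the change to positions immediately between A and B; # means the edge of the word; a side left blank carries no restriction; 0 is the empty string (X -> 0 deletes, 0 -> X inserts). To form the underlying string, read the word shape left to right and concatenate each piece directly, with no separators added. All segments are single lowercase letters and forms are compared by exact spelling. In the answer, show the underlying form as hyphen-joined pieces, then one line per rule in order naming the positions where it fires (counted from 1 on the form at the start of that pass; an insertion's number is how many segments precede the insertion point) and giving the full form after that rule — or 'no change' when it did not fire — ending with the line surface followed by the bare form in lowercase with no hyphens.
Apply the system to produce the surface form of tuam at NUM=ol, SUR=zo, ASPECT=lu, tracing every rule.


underlying: tuam-va-i-e
1. e, u -> 0 / V _: fires at position(s) 8: tuamvai
2. 0 -> e / C _ C: inserts after position(s) 4: tuamevai
3. f -> v, k -> g, p -> b, s -> z, t -> d / V _ V: no change
surface: tuamevai


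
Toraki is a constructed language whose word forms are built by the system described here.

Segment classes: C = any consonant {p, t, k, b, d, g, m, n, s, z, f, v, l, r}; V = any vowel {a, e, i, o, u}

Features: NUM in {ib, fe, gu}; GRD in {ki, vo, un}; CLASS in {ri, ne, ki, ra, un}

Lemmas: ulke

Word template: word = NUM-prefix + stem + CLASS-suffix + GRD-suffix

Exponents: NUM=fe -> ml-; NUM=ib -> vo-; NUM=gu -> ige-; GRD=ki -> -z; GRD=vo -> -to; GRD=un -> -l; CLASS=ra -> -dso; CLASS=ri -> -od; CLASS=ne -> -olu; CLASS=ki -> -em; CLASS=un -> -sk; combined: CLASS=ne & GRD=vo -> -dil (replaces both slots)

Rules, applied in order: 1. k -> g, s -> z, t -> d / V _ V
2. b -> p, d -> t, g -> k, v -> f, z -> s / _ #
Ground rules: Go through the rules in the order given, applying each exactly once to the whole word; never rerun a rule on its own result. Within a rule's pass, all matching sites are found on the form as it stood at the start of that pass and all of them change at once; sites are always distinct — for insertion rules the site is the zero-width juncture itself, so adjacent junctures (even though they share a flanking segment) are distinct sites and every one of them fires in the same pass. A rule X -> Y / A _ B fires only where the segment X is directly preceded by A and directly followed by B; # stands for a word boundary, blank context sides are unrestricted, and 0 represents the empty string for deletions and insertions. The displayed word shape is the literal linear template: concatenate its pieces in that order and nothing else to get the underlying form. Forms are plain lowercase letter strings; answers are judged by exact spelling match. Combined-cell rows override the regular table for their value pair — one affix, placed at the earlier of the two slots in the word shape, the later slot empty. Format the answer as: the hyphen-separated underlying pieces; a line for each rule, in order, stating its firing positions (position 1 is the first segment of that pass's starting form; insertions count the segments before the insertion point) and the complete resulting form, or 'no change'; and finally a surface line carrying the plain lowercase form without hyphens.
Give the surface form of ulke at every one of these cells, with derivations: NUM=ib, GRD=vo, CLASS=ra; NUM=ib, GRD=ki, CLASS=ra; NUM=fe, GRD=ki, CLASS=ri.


cell NUM=ib, GRD=vo, CLASS=ra:
underlying: vo-ulke-dso-to
1. k -> g, s -> z, t -> d / V _ V: fires at position(s) 10: voulkedsodo
2. b -> p, d -> t, g -> k, v -> f, z -> s / _ #: no change
surface: voulkedsodo

cell NUM=ib, GRD=ki, CLASS=ra:
underlying: vo-ulke-dso-z
1. k -> g, s -> z, t -> d / V _ V: no change
2. b -> p, d -> t, g -> k, v -> f, z -> s / _ #: fires at position(s) 10: voulkedsos
surface: voulkedsos

cell NUM=fe, GRD=ki, CLASS=ri:
underlying: ml-ulke-od-z
1. k -> g, s -> z, t -> d / V _ V: no change
2. b -> p, d -> t, g -> k, v -> f, z -> s / _ #: fires at position(s) 9: mlulkeods
surface: mlulkeods


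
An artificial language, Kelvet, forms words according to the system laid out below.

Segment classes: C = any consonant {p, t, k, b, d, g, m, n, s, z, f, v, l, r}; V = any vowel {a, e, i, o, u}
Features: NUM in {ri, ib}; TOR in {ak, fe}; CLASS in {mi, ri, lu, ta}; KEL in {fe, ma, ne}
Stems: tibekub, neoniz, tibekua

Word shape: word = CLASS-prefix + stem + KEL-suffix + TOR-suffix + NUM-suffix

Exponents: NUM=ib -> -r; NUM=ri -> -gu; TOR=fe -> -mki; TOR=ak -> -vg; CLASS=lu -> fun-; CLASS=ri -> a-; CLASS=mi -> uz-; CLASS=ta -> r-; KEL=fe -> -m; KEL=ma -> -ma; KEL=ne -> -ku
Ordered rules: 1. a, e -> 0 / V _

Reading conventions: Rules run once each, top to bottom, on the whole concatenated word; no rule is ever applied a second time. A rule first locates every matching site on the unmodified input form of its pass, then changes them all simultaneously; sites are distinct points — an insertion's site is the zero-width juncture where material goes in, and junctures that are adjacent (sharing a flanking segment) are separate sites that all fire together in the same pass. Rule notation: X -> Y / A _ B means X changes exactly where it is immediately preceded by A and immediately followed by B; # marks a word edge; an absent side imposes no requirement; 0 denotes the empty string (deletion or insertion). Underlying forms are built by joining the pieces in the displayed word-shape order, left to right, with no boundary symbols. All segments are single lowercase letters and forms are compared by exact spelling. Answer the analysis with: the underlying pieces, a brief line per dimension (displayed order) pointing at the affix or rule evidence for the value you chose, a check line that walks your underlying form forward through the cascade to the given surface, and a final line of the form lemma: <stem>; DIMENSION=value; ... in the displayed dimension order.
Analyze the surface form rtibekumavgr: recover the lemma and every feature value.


underlying: r-tibekua-ma-vg-r
NUM=ib - signalled by the affix -r
TOR=ak - signalled by the affix -vg
CLASS=ta - signalled by the affix r-
KEL=ma - signalled by the affix -ma
check: rtibekuamavgr -> rtibekumavgr
lemma: tibekua; NUM=ib; TOR=ak; CLASS=ta; KEL=ma


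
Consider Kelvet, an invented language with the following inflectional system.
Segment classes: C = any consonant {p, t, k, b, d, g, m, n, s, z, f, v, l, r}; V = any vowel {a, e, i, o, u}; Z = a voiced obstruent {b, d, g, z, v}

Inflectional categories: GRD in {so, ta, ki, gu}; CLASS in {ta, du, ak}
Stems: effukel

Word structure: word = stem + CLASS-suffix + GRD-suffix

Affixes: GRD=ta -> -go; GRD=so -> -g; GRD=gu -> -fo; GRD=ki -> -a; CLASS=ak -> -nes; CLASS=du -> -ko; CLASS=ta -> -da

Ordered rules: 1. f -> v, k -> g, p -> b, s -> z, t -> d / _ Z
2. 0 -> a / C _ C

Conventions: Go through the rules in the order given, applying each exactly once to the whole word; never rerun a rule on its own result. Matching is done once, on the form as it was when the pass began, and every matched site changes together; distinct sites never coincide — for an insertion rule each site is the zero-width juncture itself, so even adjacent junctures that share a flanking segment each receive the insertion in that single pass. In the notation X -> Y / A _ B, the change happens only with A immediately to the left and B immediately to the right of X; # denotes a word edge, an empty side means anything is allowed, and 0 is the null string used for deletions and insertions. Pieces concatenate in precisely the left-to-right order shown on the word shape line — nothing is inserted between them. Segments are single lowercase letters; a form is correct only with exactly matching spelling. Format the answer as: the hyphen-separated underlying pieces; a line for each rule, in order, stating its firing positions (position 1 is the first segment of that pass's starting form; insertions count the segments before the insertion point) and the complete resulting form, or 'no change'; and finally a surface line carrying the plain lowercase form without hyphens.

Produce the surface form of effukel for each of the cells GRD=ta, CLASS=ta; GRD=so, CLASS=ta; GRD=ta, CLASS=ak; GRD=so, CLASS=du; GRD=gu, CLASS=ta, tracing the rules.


cell GRD=ta, CLASS=ta:
underlying: effukel-da-go
1. f -> v, k -> g, p -> b, s -> z, t -> d / _ Z: no change
2. 0 -> a / C _ C: inserts after position(s) 2, 7: efafukeladago
surface: efafukeladago

cell GRD=so, CLASS=ta:
underlying: effukel-da-g
1. f -> v, k -> g, p -> b, s -> z, t -> d / _ Z: no change
2. 0 -> a / C _ C: inserts after position(s) 2, 7: efafukeladag
surface: efafukeladag

cell GRD=ta, CLASS=ak:
underlying: effukel-nes-go
1. f -> v, k -> g, p -> b, s -> z, t -> d / _ Z: fires at position(s) 10: effukelnezgo
2. 0 -> a / C _ C: inserts after position(s) 2, 7, 10: efafukelanezago
surface: efafukelanezago

cell GRD=so, CLASS=du:
underlying: effukel-ko-g
1. f -> v, k -> g, p -> b, s -> z, t -> d / _ Z: no change
2. 0 -> a / C _ C: inserts after position(s) 2, 7: efafukelakog
surface: efafukelakog

cell GRD=gu, CLASS=ta:
underlying: effukel-da-fo
1. f -> v, k -> g, p -> b, s -> z, t -> d / _ Z: no change
2. 0 -> a / C _ C: inserts after position(s) 2, 7: efafukeladafo
surface: efafukeladafo


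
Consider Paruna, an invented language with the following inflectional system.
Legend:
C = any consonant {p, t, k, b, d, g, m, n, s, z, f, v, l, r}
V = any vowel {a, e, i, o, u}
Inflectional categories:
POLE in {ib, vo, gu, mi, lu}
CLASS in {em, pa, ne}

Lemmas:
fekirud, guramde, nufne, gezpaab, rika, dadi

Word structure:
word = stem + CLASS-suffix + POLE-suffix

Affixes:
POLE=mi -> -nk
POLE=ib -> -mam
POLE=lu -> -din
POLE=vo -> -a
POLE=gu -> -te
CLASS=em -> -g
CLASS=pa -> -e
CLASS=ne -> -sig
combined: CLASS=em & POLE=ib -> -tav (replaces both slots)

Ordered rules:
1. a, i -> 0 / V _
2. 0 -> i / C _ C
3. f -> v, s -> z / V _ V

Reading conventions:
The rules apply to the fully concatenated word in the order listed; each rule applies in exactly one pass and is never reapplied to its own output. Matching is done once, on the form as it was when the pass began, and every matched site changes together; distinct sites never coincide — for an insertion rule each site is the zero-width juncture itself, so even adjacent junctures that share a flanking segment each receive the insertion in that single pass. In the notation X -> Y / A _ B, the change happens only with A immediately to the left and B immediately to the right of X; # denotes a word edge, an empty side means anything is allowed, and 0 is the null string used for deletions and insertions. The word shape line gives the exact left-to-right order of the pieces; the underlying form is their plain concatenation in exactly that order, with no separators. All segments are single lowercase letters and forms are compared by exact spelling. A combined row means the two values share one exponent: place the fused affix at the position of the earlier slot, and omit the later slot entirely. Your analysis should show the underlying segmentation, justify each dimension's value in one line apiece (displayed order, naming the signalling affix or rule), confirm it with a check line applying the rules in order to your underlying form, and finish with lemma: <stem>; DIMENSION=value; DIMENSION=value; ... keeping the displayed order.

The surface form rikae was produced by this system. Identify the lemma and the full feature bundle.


underlying: rika-e-a
POLE=vo - signalled by the affix -a
CLASS=pa - signalled by the affix -e
check: rikaea -> rikae -> rikae -> rikae
lemma: rika; POLE=vo; CLASS=pa


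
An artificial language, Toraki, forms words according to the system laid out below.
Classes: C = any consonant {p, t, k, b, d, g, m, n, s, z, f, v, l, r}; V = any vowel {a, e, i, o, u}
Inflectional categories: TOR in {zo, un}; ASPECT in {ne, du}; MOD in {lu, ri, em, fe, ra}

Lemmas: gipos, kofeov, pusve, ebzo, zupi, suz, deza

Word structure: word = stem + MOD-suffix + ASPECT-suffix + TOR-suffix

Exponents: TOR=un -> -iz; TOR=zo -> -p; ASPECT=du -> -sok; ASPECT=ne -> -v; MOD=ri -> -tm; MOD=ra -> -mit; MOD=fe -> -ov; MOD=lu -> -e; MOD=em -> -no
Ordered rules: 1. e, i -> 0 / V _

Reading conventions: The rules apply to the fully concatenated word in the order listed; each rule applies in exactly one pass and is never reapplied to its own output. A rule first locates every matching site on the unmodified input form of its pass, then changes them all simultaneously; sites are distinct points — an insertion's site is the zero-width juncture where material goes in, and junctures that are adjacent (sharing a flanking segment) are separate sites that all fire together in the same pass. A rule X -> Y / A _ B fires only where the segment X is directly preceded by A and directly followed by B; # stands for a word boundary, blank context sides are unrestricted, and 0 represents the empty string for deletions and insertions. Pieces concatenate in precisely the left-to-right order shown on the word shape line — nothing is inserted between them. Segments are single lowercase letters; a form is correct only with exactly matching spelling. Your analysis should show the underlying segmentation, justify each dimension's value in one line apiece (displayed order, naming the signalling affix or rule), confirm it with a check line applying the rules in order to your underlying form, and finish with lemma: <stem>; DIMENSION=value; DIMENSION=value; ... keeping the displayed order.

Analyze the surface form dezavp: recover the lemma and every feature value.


underlying: deza-e-v-p
TOR=zo - signalled by the affix -p
ASPECT=ne - signalled by the affix -v
MOD=lu - signalled by the affix -e
check: dezaevp -> dezavp
lemma: deza; TOR=zo; ASPECT=ne; MOD=lu


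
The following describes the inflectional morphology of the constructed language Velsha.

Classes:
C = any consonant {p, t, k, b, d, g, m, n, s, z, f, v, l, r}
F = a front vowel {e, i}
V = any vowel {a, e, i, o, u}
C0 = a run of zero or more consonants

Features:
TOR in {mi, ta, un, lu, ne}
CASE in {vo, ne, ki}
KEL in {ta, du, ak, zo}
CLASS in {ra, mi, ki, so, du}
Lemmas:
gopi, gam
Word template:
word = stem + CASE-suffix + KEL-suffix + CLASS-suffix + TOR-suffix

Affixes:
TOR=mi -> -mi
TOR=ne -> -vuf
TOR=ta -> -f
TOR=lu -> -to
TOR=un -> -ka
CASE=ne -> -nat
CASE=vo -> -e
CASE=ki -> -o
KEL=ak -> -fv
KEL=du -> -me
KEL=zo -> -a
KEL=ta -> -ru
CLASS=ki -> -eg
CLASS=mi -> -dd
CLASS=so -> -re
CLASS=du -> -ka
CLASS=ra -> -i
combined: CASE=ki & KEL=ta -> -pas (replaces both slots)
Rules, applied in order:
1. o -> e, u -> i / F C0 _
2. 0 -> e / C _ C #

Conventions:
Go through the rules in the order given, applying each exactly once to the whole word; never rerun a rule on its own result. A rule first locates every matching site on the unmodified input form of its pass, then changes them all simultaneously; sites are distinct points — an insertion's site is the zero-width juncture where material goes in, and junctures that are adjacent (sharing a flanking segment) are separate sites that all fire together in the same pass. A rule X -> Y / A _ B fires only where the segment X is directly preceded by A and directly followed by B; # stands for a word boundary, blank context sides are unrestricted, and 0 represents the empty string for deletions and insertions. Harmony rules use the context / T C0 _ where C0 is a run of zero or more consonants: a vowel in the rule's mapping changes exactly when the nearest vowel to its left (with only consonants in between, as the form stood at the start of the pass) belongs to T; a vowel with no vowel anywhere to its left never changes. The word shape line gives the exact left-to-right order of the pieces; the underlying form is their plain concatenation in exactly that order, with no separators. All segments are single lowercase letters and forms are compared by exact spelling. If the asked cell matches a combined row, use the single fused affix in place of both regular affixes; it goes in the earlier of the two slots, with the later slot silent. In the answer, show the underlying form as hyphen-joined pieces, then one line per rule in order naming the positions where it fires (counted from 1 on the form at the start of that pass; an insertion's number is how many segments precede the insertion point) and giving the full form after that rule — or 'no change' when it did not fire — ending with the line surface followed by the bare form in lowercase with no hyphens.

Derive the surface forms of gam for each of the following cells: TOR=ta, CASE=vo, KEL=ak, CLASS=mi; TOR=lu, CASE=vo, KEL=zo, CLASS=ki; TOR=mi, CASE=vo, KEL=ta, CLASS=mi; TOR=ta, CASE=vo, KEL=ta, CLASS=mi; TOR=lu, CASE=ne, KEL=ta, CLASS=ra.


cell TOR=ta, CASE=vo, KEL=ak, CLASS=mi:
underlying: gam-e-fv-dd-f
1. o -> e, u -> i / F C0 _: no change
2. 0 -> e / C _ C #: inserts after position(s) 8: gamefvddef
surface: gamefvddef

cell TOR=lu, CASE=vo, KEL=zo, CLASS=ki:
underlying: gam-e-a-eg-to
1. o -> e, u -> i / F C0 _: fires at position(s) 9: gameaegte
2. 0 -> e / C _ C #: no change
surface: gameaegte

cell TOR=mi, CASE=vo, KEL=ta, CLASS=mi:
underlying: gam-e-ru-dd-mi
1. o -> e, u -> i / F C0 _: fires at position(s) 6: gameriddmi
2. 0 -> e / C _ C #: no change
surface: gameriddmi

cell TOR=ta, CASE=vo, KEL=ta, CLASS=mi:
underlying: gam-e-ru-dd-f
1. o -> e, u -> i / F C0 _: fires at position(s) 6: gameriddf
2. 0 -> e / C _ C #: inserts after position(s) 8: gameriddef
surface: gameriddef

cell TOR=lu, CASE=ne, KEL=ta, CLASS=ra:
underlying: gam-nat-ru-i-to
1. o -> e, u -> i / F C0 _: fires at position(s) 11: gamnatruite
2. 0 -> e / C _ C #: no change
surface: gamnatruite


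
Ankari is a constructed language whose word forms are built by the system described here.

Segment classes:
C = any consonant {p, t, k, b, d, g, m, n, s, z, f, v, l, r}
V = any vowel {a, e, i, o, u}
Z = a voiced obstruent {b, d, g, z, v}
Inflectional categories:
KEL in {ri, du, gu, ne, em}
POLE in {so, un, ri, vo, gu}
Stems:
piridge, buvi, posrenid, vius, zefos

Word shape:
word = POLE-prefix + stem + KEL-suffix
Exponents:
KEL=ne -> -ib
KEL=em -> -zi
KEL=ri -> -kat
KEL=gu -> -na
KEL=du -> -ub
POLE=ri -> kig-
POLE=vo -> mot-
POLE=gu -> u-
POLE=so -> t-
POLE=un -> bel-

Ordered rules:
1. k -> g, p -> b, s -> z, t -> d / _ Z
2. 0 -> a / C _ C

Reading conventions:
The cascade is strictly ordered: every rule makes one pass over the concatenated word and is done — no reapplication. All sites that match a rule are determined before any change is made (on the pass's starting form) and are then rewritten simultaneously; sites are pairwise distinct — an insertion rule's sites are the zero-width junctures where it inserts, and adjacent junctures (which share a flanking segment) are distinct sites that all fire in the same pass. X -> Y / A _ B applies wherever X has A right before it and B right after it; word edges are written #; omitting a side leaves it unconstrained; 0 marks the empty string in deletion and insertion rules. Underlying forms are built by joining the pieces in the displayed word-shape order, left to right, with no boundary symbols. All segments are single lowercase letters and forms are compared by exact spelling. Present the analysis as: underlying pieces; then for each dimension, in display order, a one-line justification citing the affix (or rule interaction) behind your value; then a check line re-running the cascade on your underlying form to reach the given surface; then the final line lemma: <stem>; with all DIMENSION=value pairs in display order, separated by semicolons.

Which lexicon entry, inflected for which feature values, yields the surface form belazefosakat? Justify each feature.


underlying: bel-zefos-kat
KEL=ri - signalled by the affix -kat
POLE=un - signalled by the affix bel-
check: belzefoskat -> belzefoskat -> belazefosakat
lemma: zefos; KEL=ri; POLE=un


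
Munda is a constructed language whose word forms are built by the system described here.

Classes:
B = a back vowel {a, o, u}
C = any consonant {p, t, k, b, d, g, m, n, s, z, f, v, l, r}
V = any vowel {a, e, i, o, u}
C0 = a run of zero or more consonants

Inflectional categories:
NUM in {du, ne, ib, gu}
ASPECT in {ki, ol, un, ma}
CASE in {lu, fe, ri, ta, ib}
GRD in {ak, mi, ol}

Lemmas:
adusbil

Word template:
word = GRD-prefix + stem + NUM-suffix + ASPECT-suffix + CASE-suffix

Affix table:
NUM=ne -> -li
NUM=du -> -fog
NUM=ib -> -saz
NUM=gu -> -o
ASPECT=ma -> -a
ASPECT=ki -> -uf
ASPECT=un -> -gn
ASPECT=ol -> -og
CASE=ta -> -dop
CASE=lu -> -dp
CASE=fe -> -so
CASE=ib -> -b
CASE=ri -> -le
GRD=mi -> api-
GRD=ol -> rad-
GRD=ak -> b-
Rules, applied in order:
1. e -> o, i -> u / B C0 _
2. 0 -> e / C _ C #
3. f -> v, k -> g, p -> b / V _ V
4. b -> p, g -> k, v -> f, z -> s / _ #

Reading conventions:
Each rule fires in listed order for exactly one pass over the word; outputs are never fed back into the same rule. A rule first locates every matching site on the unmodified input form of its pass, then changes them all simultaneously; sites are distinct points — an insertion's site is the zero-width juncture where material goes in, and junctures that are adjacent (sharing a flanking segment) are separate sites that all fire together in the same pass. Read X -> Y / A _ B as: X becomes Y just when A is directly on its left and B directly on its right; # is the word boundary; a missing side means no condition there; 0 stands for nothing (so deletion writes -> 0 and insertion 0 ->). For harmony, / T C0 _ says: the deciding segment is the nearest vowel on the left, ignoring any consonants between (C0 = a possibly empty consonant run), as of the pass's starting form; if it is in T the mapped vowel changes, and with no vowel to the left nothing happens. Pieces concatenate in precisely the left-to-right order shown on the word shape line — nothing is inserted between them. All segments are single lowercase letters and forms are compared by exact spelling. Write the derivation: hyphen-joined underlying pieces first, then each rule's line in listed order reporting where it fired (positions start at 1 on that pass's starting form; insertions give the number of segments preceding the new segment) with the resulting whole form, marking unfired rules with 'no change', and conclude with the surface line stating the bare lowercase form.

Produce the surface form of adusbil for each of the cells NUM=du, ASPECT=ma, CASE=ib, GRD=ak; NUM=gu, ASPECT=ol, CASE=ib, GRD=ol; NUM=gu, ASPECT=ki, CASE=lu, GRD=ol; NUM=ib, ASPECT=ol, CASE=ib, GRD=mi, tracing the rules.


cell NUM=du, ASPECT=ma, CASE=ib, GRD=ak:
underlying: b-adusbil-fog-a-b
1. e -> o, i -> u / B C0 _: fires at position(s) 7: badusbulfogab
2. 0 -> e / C _ C #: no change
3. f -> v, k -> g, p -> b / V _ V: no change
4. b -> p, g -> k, v -> f, z -> s / _ #: fires at position(s) 13: badusbulfogap
surface: badusbulfogap

cell NUM=gu, ASPECT=ol, CASE=ib, GRD=ol:
underlying: rad-adusbil-o-og-b
1. e -> o, i -> u / B C0 _: fires at position(s) 9: radadusbuloogb
2. 0 -> e / C _ C #: inserts after position(s) 13: radadusbuloogeb
3. f -> v, k -> g, p -> b / V _ V: no change
4. b -> p, g -> k, v -> f, z -> s / _ #: fires at position(s) 15: radadusbuloogep
surface: radadusbuloogep

cell NUM=gu, ASPECT=ki, CASE=lu, GRD=ol:
underlying: rad-adusbil-o-uf-dp
1. e -> o, i -> u / B C0 _: fires at position(s) 9: radadusbuloufdp
2. 0 -> e / C _ C #: inserts after position(s) 14: radadusbuloufdep
3. f -> v, k -> g, p -> b / V _ V: no change
4. b -> p, g -> k, v -> f, z -> s / _ #: no change
surface: radadusbuloufdep

cell NUM=ib, ASPECT=ol, CASE=ib, GRD=mi:
underlying: api-adusbil-saz-og-b
1. e -> o, i -> u / B C0 _: fires at position(s) 3, 9: apuadusbulsazogb
2. 0 -> e / C _ C #: inserts after position(s) 15: apuadusbulsazogeb
3. f -> v, k -> g, p -> b / V _ V: fires at position(s) 2: abuadusbulsazogeb
4. b -> p, g -> k, v -> f, z -> s / _ #: fires at position(s) 17: abuadusbulsazogep
surface: abuadusbulsazogep


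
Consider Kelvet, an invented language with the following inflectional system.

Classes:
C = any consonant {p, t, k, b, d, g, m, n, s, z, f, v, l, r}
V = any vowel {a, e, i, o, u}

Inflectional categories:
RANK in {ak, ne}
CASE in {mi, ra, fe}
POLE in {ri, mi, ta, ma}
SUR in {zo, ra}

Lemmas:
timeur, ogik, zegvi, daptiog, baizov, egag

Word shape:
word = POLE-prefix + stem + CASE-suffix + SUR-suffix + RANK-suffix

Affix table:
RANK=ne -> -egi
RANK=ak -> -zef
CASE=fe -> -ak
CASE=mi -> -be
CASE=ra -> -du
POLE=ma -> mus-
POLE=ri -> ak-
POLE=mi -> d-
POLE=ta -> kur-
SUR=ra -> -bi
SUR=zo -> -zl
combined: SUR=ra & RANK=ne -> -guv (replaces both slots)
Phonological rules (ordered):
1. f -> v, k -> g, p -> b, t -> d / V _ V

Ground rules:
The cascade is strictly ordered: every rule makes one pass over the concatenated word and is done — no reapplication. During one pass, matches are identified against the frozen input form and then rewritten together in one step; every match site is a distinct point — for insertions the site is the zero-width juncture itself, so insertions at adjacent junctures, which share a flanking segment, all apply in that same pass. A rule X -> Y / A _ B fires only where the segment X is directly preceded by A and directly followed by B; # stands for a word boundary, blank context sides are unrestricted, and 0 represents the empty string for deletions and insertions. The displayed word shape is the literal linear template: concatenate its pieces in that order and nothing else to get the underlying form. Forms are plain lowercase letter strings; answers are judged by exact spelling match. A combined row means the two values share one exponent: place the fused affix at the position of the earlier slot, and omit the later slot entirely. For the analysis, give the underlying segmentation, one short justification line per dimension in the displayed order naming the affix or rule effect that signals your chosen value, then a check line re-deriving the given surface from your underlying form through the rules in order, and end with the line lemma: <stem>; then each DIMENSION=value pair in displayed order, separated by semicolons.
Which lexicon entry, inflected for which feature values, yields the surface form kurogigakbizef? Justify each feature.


underlying: kur-ogik-ak-bi-zef
RANK=ak - signalled by the affix -zef
CASE=fe - signalled by the affix -ak
POLE=ta - signalled by the affix kur-
SUR=ra - signalled by the affix -bi
check: kurogikakbizef -> kurogigakbizef
lemma: ogik; RANK=ak; CASE=fe; POLE=ta; SUR=ra


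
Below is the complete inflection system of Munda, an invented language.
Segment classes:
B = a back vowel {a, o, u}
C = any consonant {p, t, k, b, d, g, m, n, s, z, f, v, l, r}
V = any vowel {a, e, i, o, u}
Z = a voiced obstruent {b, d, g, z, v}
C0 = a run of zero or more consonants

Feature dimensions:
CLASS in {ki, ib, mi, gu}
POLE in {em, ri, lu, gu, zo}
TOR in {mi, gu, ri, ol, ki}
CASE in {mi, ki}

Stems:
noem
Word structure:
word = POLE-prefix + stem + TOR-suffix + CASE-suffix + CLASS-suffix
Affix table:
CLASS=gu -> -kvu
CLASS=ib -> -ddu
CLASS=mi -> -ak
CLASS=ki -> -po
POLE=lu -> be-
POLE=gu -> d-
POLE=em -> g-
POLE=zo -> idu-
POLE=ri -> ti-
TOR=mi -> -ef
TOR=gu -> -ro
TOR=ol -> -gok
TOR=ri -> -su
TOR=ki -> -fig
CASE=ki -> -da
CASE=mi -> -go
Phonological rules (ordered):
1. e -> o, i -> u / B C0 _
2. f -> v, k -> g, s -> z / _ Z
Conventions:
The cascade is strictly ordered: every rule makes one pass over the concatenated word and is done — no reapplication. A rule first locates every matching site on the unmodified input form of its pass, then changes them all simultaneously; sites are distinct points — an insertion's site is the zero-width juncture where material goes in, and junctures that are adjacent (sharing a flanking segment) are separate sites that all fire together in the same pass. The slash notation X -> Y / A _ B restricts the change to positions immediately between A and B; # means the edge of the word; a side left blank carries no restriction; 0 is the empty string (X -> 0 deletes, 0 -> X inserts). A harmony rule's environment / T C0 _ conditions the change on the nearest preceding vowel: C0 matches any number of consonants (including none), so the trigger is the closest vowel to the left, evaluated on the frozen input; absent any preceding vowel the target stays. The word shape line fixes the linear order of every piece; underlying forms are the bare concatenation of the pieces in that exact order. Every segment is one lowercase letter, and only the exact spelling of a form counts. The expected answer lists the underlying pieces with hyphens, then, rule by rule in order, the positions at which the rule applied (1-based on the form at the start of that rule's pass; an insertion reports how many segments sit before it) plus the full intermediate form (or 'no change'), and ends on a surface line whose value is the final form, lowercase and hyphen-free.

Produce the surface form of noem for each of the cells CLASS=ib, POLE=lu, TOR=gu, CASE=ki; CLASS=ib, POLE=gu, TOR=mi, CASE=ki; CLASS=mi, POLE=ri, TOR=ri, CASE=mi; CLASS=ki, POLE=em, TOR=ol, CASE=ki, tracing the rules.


cell CLASS=ib, POLE=lu, TOR=gu, CASE=ki:
underlying: be-noem-ro-da-ddu
1. e -> o, i -> u / B C0 _: fires at position(s) 5: benoomrodaddu
2. f -> v, k -> g, s -> z / _ Z: no change
surface: benoomrodaddu

cell CLASS=ib, POLE=gu, TOR=mi, CASE=ki:
underlying: d-noem-ef-da-ddu
1. e -> o, i -> u / B C0 _: fires at position(s) 4: dnoomefdaddu
2. f -> v, k -> g, s -> z / _ Z: fires at position(s) 7: dnoomevdaddu
surface: dnoomevdaddu

cell CLASS=mi, POLE=ri, TOR=ri, CASE=mi:
underlying: ti-noem-su-go-ak
1. e -> o, i -> u / B C0 _: fires at position(s) 5: tinoomsugoak
2. f -> v, k -> g, s -> z / _ Z: no change
surface: tinoomsugoak

cell CLASS=ki, POLE=em, TOR=ol, CASE=ki:
underlying: g-noem-gok-da-po
1. e -> o, i -> u / B C0 _: fires at position(s) 4: gnoomgokdapo
2. f -> v, k -> g, s -> z / _ Z: fires at position(s) 8: gnoomgogdapo
surface: gnoomgogdapo
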